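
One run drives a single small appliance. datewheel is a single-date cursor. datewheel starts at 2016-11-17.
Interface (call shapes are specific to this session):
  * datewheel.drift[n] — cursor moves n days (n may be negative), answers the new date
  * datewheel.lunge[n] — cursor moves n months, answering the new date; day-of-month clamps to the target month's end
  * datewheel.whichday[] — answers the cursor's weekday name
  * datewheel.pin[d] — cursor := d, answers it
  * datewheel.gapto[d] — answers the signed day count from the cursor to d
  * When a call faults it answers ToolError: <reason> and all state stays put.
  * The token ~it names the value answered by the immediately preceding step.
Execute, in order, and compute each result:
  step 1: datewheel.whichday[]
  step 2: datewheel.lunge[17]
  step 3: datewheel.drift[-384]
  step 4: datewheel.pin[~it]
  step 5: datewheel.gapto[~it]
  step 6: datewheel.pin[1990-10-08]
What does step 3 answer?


Answer: 2017-03-29

Derivation:
CALL whichday[]
RET  Thursday
CALL lunge[n=17]
RET  2018-04-17
CALL drift[n=-384]
RET  2017-03-29
CALL pin[d=~it]
RET  2017-03-29
CALL gapto[d=~it]
RET  0
CALL pin[d=1990-10-08]
RET  1990-10-08


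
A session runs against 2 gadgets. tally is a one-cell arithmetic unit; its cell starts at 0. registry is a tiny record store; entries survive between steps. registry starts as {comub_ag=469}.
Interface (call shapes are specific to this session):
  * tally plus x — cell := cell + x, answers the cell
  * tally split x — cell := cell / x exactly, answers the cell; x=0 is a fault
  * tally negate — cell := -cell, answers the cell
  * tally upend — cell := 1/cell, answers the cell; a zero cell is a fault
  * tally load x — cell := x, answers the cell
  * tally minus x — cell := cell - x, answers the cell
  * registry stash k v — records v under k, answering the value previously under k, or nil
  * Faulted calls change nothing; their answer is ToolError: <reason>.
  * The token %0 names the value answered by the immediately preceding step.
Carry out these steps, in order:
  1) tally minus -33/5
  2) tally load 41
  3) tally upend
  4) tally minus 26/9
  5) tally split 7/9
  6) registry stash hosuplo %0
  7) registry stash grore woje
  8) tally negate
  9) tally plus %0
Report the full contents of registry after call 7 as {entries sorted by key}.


Answer: {comub_ag=469, grore=woje, hosuplo=-151/41}

Derivation:
Now I run tally minus using x: -33/5, and get 33/5.
Next I call tally load using x: 41, yielding 41.
Now I run tally upend, giving 1/41.
Calling tally minus using x: 26/9: -1057/369.
I run tally split using x: 7/9, and observe -151/41.
I call registry stash using k: hosuplo, v: %0, and get nil.
Now I run registry stash using k: grore, v: woje, giving nil.
I invoke tally negate(), — result: 151/41.
Now I run tally plus using x: %0, and see 302/41.


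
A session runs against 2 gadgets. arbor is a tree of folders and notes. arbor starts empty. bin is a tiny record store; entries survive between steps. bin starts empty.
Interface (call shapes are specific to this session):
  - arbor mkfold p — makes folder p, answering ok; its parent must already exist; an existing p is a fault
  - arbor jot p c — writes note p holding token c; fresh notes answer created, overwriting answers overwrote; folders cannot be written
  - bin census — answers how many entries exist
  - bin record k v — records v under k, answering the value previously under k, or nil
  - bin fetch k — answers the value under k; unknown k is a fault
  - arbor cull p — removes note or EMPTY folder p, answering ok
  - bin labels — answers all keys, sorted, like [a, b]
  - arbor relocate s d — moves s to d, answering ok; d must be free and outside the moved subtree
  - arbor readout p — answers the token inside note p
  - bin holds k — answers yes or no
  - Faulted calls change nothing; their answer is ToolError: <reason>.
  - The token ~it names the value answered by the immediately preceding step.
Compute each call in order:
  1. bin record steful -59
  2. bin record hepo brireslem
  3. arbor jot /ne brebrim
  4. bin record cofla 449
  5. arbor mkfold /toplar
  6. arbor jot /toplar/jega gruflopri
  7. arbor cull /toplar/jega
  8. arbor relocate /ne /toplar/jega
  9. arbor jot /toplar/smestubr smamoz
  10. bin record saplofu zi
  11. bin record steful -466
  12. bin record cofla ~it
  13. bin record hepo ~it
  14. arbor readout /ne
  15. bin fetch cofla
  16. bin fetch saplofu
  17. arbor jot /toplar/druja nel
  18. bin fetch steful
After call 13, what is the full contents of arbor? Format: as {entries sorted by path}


·→ bin record(k: steful, v: -59)
·← nil
·→ bin record(k: hepo, v: brireslem)
·← nil
·→ arbor jot(p: /ne, c: brebrim)
·← created
·→ bin record(k: cofla, v: 449)
·← nil
·→ arbor mkfold(p: /toplar)
·← ok
·→ arbor jot(p: /toplar/jega, c: gruflopri)
·← created
·→ arbor cull(p: /toplar/jega)
·← ok
·→ arbor relocate(s: /ne, d: /toplar/jega)
·← ok
·→ arbor jot(p: /toplar/smestubr, c: smamoz)
·← created
·→ bin record(k: saplofu, v: zi)
·← nil
·→ bin record(k: steful, v: -466)
·← -59
·→ bin record(k: cofla, v: ~it)
·← 449
·→ bin record(k: hepo, v: ~it)
·← brireslem
·→ arbor readout(p: /ne)
·← ToolError: not found
·→ bin fetch(k: cofla)
·← -59
·→ bin fetch(k: saplofu)
·← zi
·→ arbor jot(p: /toplar/druja, c: nel)
·← created
·→ bin fetch(k: steful)
·← -466

Answer: {toplar/, toplar/jega=brebrim, toplar/smestubr=smamoz}


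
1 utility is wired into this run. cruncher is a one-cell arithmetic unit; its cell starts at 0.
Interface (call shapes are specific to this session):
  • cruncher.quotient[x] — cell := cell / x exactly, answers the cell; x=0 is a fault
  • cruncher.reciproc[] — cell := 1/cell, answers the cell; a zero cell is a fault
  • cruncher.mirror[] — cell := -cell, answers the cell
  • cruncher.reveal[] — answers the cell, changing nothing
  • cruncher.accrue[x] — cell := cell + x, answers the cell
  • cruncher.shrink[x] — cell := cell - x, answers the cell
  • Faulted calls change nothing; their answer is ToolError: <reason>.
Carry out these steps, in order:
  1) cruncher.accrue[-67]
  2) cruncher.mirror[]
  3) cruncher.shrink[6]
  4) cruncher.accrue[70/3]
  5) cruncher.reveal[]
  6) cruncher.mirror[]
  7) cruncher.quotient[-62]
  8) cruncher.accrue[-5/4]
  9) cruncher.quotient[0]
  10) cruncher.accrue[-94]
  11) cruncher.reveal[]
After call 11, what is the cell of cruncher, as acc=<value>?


Now I run cruncher.accrue(x→-67), and see -67.
Next I call cruncher.mirror(), and observe 67.
I invoke cruncher.shrink(x→6), yielding 61.
I use cruncher.accrue(x→70/3), and observe 253/3.
I run cruncher.reveal, and get 253/3.
I use cruncher.mirror(), giving -253/3.
Invoking cruncher.quotient(x→-62), and get 253/186.
Then cruncher.accrue(x→-5/4), and see 41/372.
I run cruncher.quotient(x→0), → ToolError: division by zero.
Calling cruncher.accrue(x→-94), yielding -34927/372.
I call cruncher.reveal(): -34927/372.

Answer: acc=-34927/372


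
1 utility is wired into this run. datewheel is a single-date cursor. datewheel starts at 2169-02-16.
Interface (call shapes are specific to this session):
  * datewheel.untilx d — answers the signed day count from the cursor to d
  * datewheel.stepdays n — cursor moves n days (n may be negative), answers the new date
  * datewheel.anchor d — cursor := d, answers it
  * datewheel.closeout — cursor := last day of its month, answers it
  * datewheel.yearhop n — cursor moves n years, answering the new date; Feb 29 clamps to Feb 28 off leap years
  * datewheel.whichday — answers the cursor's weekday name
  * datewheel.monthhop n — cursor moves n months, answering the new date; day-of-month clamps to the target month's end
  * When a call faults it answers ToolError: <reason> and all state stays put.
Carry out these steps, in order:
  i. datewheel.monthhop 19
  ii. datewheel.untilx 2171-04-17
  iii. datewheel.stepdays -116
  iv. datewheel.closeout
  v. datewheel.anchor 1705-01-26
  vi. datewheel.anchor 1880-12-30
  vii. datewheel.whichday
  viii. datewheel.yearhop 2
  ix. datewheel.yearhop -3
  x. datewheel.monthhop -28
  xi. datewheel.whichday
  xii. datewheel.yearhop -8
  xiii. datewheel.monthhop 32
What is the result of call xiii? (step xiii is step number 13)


Answer: 1872-04-30

Derivation:
;; datewheel.monthhop(n: 19) : 2170-09-16
;; datewheel.untilx(d: 2171-04-17) : 213
;; datewheel.stepdays(n: -116) : 2170-05-23
;; datewheel.closeout() : 2170-05-31
;; datewheel.anchor(d: 1705-01-26) : 1705-01-26
;; datewheel.anchor(d: 1880-12-30) : 1880-12-30
;; datewheel.whichday() : Thursday
;; datewheel.yearhop(n: 2) : 1882-12-30
;; datewheel.yearhop(n: -3) : 1879-12-30
;; datewheel.monthhop(n: -28) : 1877-08-30
;; datewheel.whichday() : Thursday
;; datewheel.yearhop(n: -8) : 1869-08-30
;; datewheel.monthhop(n: 32) : 1872-04-30


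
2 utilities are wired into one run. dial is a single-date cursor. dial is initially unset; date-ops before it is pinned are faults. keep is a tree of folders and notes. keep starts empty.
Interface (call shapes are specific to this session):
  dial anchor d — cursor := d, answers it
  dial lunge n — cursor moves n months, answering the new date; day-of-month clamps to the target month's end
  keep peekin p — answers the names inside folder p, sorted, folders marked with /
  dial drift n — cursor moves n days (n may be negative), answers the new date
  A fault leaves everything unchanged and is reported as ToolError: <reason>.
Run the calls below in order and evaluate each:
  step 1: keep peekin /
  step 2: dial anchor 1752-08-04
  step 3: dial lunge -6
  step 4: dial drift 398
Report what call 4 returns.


→ keep peekin(p=/)
← []
→ dial anchor(d=1752-08-04)
← 1752-08-04
→ dial lunge(n=-6)
← 1752-02-04
→ dial drift(n=398)
← 1753-03-08

Answer: 1753-03-08


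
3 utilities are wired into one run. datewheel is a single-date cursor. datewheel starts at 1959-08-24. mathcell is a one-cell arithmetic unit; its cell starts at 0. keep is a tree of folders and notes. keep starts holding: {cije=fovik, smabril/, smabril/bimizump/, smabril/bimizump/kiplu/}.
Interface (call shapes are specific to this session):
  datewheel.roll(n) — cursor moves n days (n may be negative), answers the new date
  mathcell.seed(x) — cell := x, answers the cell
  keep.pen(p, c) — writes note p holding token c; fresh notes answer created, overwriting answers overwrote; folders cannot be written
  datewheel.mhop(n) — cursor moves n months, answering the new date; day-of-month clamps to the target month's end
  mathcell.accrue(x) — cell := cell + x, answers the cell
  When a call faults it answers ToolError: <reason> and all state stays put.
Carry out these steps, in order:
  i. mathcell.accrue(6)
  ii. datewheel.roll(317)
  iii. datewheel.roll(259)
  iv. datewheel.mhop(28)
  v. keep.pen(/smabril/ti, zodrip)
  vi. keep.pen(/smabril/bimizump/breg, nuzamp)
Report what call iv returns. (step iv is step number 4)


Answer: 1963-07-22

Derivation:
I run mathcell.accrue using x: 6, — result: 6.
Invoking datewheel.roll using n: 317, — result: 1960-07-06.
Using datewheel.roll using n: 259, and get 1961-03-22.
Invoking datewheel.mhop using n: 28, and get 1963-07-22.
Calling keep.pen using p: /smabril/ti, c: zodrip, giving created.
I run keep.pen using p: /smabril/bimizump/breg, c: nuzamp, → created.


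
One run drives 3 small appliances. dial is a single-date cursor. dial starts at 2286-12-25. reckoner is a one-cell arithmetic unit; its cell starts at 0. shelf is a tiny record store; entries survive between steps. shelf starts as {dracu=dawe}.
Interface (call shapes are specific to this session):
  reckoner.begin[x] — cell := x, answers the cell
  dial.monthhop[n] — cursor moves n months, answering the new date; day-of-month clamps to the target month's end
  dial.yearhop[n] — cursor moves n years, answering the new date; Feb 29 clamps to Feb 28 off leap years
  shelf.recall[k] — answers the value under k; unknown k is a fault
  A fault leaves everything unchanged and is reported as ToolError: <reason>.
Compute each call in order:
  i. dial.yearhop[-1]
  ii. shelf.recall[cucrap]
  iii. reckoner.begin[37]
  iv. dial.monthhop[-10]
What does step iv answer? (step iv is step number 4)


Answer: 2285-02-25

Derivation:
→ dial.yearhop(n=-1)
← 2285-12-25
→ shelf.recall(k=cucrap)
← ToolError: no such key cucrap
→ reckoner.begin(x=37)
← 37
→ dial.monthhop(n=-10)
← 2285-02-25


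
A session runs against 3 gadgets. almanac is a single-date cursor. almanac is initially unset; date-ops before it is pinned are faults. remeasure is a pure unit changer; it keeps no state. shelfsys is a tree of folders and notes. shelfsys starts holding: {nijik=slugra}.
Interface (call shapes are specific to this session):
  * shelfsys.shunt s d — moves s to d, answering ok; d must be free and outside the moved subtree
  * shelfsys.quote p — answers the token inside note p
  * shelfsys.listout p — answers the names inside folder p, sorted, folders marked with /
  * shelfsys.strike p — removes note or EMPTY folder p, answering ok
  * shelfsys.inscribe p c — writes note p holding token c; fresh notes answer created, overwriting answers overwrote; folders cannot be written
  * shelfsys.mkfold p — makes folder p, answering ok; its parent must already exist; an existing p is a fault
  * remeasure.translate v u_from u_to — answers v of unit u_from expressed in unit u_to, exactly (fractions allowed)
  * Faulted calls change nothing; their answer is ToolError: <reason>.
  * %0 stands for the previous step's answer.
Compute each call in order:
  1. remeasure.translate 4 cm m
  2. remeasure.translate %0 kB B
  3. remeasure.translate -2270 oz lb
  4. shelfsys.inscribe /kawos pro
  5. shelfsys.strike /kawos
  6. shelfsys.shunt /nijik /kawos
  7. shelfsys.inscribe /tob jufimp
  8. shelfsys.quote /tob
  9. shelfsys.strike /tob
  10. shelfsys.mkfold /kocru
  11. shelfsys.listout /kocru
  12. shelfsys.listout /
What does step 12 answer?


% translate(v=4, u_from=cm, u_to=m) == 1/25
% translate(v=%0, u_from=kB, u_to=B) == 40
% translate(v=-2270, u_from=oz, u_to=lb) == -1135/8
% inscribe(p=/kawos, c=pro) == created
% strike(p=/kawos) == ok
% shunt(s=/nijik, d=/kawos) == ok
% inscribe(p=/tob, c=jufimp) == created
% quote(p=/tob) == jufimp
% strike(p=/tob) == ok
% mkfold(p=/kocru) == ok
% listout(p=/kocru) == []
% listout(p=/) == [kawos, kocru/]

Answer: [kawos, kocru/]


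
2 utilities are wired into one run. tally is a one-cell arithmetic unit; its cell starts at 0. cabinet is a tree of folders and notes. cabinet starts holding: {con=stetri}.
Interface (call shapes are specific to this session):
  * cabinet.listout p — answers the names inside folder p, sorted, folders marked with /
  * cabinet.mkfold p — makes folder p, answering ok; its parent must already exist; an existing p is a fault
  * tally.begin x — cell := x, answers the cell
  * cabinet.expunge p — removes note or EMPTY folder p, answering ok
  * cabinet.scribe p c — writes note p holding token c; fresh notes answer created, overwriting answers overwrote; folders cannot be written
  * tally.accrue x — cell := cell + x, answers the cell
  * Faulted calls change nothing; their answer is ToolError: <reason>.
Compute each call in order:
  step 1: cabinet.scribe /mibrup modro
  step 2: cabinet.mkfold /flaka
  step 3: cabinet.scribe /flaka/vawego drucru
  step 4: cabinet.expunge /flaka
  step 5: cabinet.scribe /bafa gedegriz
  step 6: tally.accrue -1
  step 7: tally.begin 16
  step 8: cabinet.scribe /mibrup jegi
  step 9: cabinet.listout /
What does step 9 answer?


Answer: [bafa, con, flaka/, mibrup]

Derivation:
>> cabinet.scribe(p: /mibrup, c: modro)
<< created
>> cabinet.mkfold(p: /flaka)
<< ok
>> cabinet.scribe(p: /flaka/vawego, c: drucru)
<< created
>> cabinet.expunge(p: /flaka)
<< ToolError: not empty
>> cabinet.scribe(p: /bafa, c: gedegriz)
<< created
>> tally.accrue(x: -1)
<< -1
>> tally.begin(x: 16)
<< 16
>> cabinet.scribe(p: /mibrup, c: jegi)
<< overwrote
>> cabinet.listout(p: /)
<< [bafa, con, flaka/, mibrup]


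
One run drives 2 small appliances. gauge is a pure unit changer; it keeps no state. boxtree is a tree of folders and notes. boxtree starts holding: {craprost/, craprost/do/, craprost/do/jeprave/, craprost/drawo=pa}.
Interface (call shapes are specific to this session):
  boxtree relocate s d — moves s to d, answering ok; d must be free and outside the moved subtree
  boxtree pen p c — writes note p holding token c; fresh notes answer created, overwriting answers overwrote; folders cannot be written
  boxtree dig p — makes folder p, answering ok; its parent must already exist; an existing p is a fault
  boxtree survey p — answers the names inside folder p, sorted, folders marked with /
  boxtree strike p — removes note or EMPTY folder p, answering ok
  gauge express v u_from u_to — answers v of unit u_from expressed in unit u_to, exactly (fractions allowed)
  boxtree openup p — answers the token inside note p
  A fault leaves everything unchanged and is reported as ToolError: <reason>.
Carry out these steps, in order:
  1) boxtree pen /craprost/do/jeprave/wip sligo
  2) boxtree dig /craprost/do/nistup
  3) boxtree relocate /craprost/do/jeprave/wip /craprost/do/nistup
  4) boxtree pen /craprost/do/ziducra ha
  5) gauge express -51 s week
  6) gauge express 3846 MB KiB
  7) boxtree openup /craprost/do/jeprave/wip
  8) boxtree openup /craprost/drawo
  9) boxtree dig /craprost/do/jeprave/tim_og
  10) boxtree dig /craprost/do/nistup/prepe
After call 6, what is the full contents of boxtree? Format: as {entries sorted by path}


>>> boxtree pen p='/craprost/do/jeprave/wip' c='sligo'
:: created
>>> boxtree dig p='/craprost/do/nistup'
:: ok
>>> boxtree relocate s='/craprost/do/jeprave/wip' d='/craprost/do/nistup'
:: ToolError: exists
>>> boxtree pen p='/craprost/do/ziducra' c='ha'
:: created
>>> gauge express v='-51' u_from='s' u_to='week'
:: -17/201600
>>> gauge express v='3846' u_from='MB' u_to='KiB'
:: 30046875/8
>>> boxtree openup p='/craprost/do/jeprave/wip'
:: sligo
>>> boxtree openup p='/craprost/drawo'
:: pa
>>> boxtree dig p='/craprost/do/jeprave/tim_og'
:: ok
>>> boxtree dig p='/craprost/do/nistup/prepe'
:: ok

Answer: {craprost/, craprost/do/, craprost/do/jeprave/, craprost/do/jeprave/wip=sligo, craprost/do/nistup/, craprost/do/ziducra=ha, craprost/drawo=pa}


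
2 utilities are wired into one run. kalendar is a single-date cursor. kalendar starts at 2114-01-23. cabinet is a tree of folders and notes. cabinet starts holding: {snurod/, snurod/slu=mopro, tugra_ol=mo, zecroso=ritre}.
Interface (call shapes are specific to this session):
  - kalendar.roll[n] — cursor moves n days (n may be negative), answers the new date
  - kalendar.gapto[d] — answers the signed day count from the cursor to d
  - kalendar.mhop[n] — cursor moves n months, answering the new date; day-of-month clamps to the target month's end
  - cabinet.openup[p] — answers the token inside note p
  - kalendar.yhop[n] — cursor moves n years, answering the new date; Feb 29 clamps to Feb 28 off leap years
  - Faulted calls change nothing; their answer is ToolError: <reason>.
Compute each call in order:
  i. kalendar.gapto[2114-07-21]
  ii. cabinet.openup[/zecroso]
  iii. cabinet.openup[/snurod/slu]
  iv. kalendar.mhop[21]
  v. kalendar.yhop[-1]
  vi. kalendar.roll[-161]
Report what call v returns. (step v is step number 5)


> gapto d: 2114-07-21
= 179
> openup p: /zecroso
= ritre
> openup p: /snurod/slu
= mopro
> mhop n: 21
= 2115-10-23
> yhop n: -1
= 2114-10-23
> roll n: -161
= 2114-05-15

Answer: 2114-10-23


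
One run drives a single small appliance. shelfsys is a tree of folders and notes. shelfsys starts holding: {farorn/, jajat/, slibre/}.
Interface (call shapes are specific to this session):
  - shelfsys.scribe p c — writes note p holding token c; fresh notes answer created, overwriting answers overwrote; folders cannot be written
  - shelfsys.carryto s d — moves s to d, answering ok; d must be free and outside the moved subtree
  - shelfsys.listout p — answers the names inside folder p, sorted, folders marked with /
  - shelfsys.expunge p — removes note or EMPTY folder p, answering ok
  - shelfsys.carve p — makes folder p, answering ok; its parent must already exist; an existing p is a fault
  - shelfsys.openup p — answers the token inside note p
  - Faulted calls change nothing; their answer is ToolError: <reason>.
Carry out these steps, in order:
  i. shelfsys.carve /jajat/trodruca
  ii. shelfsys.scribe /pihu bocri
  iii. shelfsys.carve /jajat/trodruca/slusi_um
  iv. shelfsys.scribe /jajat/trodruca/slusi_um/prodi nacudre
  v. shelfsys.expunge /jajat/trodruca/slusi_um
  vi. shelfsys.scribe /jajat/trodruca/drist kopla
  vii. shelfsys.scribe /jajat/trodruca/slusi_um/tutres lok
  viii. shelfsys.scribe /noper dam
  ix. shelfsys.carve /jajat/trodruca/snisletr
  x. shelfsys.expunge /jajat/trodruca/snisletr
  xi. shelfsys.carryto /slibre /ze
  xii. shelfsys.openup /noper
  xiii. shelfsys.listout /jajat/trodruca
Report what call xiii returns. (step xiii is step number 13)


Answer: [drist, slusi_um/]

Derivation:
·→ shelfsys.carve(p: /jajat/trodruca)
·← ok
·→ shelfsys.scribe(p: /pihu, c: bocri)
·← created
·→ shelfsys.carve(p: /jajat/trodruca/slusi_um)
·← ok
·→ shelfsys.scribe(p: /jajat/trodruca/slusi_um/prodi, c: nacudre)
·← created
·→ shelfsys.expunge(p: /jajat/trodruca/slusi_um)
·← ToolError: not empty
·→ shelfsys.scribe(p: /jajat/trodruca/drist, c: kopla)
·← created
·→ shelfsys.scribe(p: /jajat/trodruca/slusi_um/tutres, c: lok)
·← created
·→ shelfsys.scribe(p: /noper, c: dam)
·← created
·→ shelfsys.carve(p: /jajat/trodruca/snisletr)
·← ok
·→ shelfsys.expunge(p: /jajat/trodruca/snisletr)
·← ok
·→ shelfsys.carryto(s: /slibre, d: /ze)
·← ok
·→ shelfsys.openup(p: /noper)
·← dam
·→ shelfsys.listout(p: /jajat/trodruca)
·← [drist, slusi_um/]


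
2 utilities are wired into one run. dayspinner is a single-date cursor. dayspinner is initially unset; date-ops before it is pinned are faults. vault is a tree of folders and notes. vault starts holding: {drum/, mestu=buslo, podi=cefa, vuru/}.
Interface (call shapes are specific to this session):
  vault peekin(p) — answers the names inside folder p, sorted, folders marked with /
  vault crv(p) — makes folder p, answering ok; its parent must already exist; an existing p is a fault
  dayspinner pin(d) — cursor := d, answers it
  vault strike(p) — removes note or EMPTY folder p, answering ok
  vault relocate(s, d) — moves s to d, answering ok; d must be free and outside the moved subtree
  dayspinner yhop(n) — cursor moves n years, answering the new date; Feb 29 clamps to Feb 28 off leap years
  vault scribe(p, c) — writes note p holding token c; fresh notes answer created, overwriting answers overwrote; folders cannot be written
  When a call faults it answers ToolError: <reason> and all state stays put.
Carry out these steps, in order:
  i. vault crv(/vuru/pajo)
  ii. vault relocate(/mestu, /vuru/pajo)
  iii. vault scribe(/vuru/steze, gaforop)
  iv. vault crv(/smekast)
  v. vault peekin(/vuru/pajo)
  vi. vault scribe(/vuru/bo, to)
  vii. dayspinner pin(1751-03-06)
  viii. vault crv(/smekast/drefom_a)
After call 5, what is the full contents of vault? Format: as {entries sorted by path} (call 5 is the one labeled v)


Answer: {drum/, mestu=buslo, podi=cefa, smekast/, vuru/, vuru/pajo/, vuru/steze=gaforop}

Derivation:
-> vault crv(p→/vuru/pajo)
<- ok
-> vault relocate(s→/mestu, d→/vuru/pajo)
<- ToolError: exists
-> vault scribe(p→/vuru/steze, c→gaforop)
<- created
-> vault crv(p→/smekast)
<- ok
-> vault peekin(p→/vuru/pajo)
<- []
-> vault scribe(p→/vuru/bo, c→to)
<- created
-> dayspinner pin(d→1751-03-06)
<- 1751-03-06
-> vault crv(p→/smekast/drefom_a)
<- ok


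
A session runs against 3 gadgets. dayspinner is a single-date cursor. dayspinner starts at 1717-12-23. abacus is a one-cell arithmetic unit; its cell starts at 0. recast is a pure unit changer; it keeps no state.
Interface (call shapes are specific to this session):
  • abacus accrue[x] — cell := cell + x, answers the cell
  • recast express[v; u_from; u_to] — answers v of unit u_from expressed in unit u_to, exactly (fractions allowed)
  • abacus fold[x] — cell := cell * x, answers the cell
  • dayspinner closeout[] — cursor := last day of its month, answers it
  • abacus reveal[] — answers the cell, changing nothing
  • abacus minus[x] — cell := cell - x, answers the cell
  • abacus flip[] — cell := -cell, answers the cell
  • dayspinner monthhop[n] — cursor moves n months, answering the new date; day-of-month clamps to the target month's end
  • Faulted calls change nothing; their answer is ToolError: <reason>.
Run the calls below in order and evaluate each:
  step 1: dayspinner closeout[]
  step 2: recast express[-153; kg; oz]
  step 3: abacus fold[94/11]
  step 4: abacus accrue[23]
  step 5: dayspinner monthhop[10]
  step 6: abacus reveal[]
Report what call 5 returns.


Invoking dayspinner closeout, → 1717-12-31.
I run recast express passing -153, kg, oz, — result: -244800000000/45359237.
Now I run abacus fold passing 94/11, and get 0.
I try abacus accrue passing 23, and observe 23.
I call dayspinner monthhop passing 10, — result: 1718-10-31.
I invoke abacus reveal(), — result: 23.

Answer: 1718-10-31


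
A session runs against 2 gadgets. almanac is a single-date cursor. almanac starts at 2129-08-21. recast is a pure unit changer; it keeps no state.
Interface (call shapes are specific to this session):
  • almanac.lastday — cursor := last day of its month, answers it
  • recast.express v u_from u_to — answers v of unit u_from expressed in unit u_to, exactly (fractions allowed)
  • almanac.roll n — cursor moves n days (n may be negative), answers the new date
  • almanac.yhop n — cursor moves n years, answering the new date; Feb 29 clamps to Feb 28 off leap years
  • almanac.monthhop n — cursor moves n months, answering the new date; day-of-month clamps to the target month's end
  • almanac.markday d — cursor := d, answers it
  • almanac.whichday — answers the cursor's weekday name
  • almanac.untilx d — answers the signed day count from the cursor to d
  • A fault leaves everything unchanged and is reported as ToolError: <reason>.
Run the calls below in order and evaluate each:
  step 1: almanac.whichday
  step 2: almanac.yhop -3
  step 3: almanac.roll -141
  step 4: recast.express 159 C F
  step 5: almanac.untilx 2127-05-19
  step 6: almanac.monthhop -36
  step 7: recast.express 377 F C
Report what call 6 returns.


Answer: 2123-04-02

Derivation:
% almanac.whichday() -> Sunday
% almanac.yhop(n='-3') -> 2126-08-21
% almanac.roll(n='-141') -> 2126-04-02
% recast.express(v='159', u_from='C', u_to='F') -> 1591/5
% almanac.untilx(d='2127-05-19') -> 412
% almanac.monthhop(n='-36') -> 2123-04-02
% recast.express(v='377', u_from='F', u_to='C') -> 575/3


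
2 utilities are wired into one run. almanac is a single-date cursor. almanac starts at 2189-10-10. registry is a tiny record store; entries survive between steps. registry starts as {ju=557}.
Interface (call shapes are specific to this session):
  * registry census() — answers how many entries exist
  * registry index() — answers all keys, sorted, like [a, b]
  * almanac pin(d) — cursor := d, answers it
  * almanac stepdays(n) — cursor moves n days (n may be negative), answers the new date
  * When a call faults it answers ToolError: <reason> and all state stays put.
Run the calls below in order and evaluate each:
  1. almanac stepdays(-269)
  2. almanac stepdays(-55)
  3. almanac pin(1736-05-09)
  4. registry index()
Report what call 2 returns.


Answer: 2188-11-20

Derivation:
-- 1. almanac stepdays(n='-269') ~> 2189-01-14
-- 2. almanac stepdays(n='-55') ~> 2188-11-20
-- 3. almanac pin(d='1736-05-09') ~> 1736-05-09
-- 4. registry index() ~> [ju]


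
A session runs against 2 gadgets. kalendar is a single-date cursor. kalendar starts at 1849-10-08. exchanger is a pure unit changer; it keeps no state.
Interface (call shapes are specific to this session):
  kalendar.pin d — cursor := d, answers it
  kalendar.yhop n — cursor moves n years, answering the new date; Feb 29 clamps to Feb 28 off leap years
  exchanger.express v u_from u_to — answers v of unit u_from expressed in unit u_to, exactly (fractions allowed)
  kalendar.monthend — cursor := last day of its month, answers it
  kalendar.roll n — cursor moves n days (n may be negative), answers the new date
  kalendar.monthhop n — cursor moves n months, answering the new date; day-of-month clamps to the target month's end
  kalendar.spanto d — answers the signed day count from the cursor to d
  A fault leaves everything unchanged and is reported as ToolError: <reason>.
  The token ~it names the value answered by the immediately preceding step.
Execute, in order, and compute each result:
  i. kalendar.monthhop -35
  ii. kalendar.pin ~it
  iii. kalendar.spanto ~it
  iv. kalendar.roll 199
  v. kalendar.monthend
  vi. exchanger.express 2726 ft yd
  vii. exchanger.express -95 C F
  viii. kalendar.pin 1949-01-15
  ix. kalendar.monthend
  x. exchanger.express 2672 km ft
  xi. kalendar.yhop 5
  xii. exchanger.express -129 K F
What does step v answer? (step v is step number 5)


==> kalendar.monthhop(-35)
<== 1846-11-08
==> kalendar.pin(~it)
<== 1846-11-08
==> kalendar.spanto(~it)
<== 0
==> kalendar.roll(199)
<== 1847-05-26
==> kalendar.monthend()
<== 1847-05-31
==> exchanger.express(2726, ft, yd)
<== 2726/3
==> exchanger.express(-95, C, F)
<== -139
==> kalendar.pin(1949-01-15)
<== 1949-01-15
==> kalendar.monthend()
<== 1949-01-31
==> exchanger.express(2672, km, ft)
<== 3340000000/381
==> kalendar.yhop(5)
<== 1954-01-31
==> exchanger.express(-129, K, F)
<== -69187/100

Answer: 1847-05-31


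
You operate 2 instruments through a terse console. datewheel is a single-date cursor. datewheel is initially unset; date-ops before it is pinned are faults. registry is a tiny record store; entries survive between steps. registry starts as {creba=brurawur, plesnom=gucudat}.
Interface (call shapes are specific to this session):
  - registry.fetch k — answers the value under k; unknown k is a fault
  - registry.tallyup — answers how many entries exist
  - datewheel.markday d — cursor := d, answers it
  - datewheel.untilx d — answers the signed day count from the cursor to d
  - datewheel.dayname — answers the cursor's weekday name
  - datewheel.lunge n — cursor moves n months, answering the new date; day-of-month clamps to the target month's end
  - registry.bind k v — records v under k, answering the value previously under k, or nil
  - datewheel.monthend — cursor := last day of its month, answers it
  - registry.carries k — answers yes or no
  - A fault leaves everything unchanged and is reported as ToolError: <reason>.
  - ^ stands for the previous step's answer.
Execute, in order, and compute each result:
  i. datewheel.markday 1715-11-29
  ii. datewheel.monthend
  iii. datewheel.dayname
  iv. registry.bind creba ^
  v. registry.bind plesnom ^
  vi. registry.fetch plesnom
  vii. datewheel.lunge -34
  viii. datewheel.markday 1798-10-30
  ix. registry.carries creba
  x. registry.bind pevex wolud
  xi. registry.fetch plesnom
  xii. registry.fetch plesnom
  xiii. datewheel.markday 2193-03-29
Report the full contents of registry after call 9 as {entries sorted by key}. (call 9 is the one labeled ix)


$ markday 1715-11-29
= 1715-11-29
$ monthend
= 1715-11-30
$ dayname
= Saturday
$ bind creba ^
= brurawur
$ bind plesnom ^
= gucudat
$ fetch plesnom
= brurawur
$ lunge -34
= 1713-01-30
$ markday 1798-10-30
= 1798-10-30
$ carries creba
= yes
$ bind pevex wolud
= nil
$ fetch plesnom
= brurawur
$ fetch plesnom
= brurawur
$ markday 2193-03-29
= 2193-03-29

Answer: {creba=Saturday, plesnom=brurawur}


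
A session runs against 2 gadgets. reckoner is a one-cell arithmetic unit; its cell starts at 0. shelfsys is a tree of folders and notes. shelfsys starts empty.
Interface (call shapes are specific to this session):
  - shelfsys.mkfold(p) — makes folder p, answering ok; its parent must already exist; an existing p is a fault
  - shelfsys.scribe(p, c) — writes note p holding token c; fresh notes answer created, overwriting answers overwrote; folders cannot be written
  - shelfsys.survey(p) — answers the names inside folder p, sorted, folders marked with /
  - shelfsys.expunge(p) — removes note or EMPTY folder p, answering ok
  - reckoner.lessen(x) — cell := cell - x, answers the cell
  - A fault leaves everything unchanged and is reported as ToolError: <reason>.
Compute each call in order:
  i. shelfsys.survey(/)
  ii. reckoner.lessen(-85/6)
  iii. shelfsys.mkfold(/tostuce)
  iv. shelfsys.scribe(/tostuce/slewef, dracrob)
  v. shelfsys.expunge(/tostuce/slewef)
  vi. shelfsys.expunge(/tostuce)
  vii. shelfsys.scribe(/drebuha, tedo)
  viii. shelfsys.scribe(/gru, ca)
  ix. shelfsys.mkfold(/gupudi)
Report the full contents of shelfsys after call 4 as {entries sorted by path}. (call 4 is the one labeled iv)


Do: shelfsys.survey[p=/]
See: []
Do: reckoner.lessen[x=-85/6]
See: 85/6
Do: shelfsys.mkfold[p=/tostuce]
See: ok
Do: shelfsys.scribe[p=/tostuce/slewef; c=dracrob]
See: created
Do: shelfsys.expunge[p=/tostuce/slewef]
See: ok
Do: shelfsys.expunge[p=/tostuce]
See: ok
Do: shelfsys.scribe[p=/drebuha; c=tedo]
See: created
Do: shelfsys.scribe[p=/gru; c=ca]
See: created
Do: shelfsys.mkfold[p=/gupudi]
See: ok

Answer: {tostuce/, tostuce/slewef=dracrob}


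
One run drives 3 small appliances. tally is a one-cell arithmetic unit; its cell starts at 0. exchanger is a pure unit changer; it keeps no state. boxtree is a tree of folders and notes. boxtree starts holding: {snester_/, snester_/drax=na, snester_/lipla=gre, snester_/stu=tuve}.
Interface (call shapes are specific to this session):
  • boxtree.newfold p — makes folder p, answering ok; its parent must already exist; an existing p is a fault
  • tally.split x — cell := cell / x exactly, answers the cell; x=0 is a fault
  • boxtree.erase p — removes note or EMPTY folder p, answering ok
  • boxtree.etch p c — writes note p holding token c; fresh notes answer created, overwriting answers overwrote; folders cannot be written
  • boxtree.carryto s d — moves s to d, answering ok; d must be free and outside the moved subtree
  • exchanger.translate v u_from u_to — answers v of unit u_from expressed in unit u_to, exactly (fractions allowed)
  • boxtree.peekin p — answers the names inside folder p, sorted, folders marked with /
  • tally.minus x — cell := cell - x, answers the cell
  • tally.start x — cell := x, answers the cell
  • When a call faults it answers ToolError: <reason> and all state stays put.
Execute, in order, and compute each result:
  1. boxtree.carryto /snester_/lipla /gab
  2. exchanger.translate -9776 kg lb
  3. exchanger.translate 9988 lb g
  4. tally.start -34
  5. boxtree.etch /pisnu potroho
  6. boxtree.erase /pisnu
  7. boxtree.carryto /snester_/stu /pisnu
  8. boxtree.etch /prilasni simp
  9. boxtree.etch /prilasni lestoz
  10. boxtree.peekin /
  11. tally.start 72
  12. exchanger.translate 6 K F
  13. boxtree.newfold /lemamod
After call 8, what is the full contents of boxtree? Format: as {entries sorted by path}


~$ carryto s=/snester_/lipla d=/gab
  ok
~$ translate v=-9776 u_from=kg u_to=lb
  -977600000000/45359237
~$ translate v=9988 u_from=lb u_to=g
  113262014789/25000
~$ start x=-34
  -34
~$ etch p=/pisnu c=potroho
  created
~$ erase p=/pisnu
  ok
~$ carryto s=/snester_/stu d=/pisnu
  ok
~$ etch p=/prilasni c=simp
  created
~$ etch p=/prilasni c=lestoz
  overwrote
~$ peekin p=/
  [gab, pisnu, prilasni, snester_/]
~$ start x=72
  72
~$ translate v=6 u_from=K u_to=F
  -44887/100
~$ newfold p=/lemamod
  ok

Answer: {gab=gre, pisnu=tuve, prilasni=simp, snester_/, snester_/drax=na}


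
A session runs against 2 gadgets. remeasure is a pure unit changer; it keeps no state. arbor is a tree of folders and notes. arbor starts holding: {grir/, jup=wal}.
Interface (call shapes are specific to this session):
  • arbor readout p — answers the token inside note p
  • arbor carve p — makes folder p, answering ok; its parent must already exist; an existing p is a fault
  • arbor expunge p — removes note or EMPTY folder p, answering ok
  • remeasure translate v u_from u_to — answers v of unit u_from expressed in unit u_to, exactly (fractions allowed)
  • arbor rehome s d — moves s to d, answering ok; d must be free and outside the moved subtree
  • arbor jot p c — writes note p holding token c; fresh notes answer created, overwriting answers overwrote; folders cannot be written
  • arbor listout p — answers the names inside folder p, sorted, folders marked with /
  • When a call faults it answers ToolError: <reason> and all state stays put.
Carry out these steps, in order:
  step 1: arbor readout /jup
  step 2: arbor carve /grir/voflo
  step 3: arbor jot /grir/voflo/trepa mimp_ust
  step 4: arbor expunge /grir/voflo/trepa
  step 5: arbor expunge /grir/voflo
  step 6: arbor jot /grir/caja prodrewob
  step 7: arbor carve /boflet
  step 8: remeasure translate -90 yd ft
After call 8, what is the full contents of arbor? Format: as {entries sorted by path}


Answer: {boflet/, grir/, grir/caja=prodrewob, jup=wal}

Derivation:
! arbor readout(p→/jup) == wal
! arbor carve(p→/grir/voflo) == ok
! arbor jot(p→/grir/voflo/trepa, c→mimp_ust) == created
! arbor expunge(p→/grir/voflo/trepa) == ok
! arbor expunge(p→/grir/voflo) == ok
! arbor jot(p→/grir/caja, c→prodrewob) == created
! arbor carve(p→/boflet) == ok
! remeasure translate(v→-90, u_from→yd, u_to→ft) == -270


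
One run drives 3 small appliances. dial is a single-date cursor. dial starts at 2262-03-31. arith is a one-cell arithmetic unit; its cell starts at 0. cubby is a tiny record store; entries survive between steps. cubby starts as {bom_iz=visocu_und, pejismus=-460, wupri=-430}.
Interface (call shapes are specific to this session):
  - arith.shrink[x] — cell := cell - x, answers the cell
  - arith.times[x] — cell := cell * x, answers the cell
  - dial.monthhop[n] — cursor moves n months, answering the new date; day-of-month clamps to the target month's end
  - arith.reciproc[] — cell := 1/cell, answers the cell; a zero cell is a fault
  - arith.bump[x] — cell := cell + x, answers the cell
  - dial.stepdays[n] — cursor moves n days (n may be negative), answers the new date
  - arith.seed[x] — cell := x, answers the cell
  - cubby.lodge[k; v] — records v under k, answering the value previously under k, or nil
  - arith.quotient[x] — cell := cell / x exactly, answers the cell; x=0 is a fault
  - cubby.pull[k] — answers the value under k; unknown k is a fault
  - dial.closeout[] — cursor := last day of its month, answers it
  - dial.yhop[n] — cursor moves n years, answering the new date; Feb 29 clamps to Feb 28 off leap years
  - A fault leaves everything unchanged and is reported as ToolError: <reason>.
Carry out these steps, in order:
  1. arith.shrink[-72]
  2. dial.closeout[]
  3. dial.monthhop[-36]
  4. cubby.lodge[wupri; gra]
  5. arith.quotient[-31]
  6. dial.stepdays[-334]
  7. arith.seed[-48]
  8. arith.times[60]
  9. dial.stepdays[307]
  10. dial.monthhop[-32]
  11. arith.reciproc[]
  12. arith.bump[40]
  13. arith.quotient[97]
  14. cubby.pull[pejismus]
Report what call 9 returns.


[in] arith.shrink x=-72
  72
[in] dial.closeout
  2262-03-31
[in] dial.monthhop n=-36
  2259-03-31
[in] cubby.lodge k=wupri v=gra
  -430
[in] arith.quotient x=-31
  -72/31
[in] dial.stepdays n=-334
  2258-05-01
[in] arith.seed x=-48
  -48
[in] arith.times x=60
  -2880
[in] dial.stepdays n=307
  2259-03-04
[in] dial.monthhop n=-32
  2256-07-04
[in] arith.reciproc
  -1/2880
[in] arith.bump x=40
  115199/2880
[in] arith.quotient x=97
  115199/279360
[in] cubby.pull k=pejismus
  -460

Answer: 2259-03-04


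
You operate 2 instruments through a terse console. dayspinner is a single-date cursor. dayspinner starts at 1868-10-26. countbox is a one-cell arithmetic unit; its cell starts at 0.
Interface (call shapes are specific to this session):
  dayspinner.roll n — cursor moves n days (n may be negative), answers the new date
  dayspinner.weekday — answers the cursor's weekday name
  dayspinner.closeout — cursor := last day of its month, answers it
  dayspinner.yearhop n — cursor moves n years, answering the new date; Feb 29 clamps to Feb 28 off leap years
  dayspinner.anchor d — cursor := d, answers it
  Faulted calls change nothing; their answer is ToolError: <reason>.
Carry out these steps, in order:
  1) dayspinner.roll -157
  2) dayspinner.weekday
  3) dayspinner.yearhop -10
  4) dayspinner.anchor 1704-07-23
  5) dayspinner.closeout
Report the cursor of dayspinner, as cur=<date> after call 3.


CALL dayspinner.roll[n: -157]
RET  1868-05-22
CALL dayspinner.weekday[]
RET  Friday
CALL dayspinner.yearhop[n: -10]
RET  1858-05-22
CALL dayspinner.anchor[d: 1704-07-23]
RET  1704-07-23
CALL dayspinner.closeout[]
RET  1704-07-31

Answer: cur=1858-05-22
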